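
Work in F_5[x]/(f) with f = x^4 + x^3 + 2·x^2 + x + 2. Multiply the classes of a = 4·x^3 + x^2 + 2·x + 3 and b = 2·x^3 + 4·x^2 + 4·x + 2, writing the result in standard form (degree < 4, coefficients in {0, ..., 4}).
Multiply as integer polynomials: a · b = 8·x^6 + 18·x^5 + 24·x^4 + 26·x^3 + 22·x^2 + 16·x + 6. Reducing coefficients mod 5: a · b ≡ 3·x^6 + 3·x^5 + 4·x^4 + x^3 + 2·x^2 + x + 1. Now divide by f(x) = x^4 + x^3 + 2·x^2 + x + 2 in F_5[x], eliminating the leading term at each step:
  leading term 3·x^6: subtract (3·x^2)·f(x) = 3·x^6 + 3·x^5 + x^4 + 3·x^3 + x^2, leaving 3·x^4 + 3·x^3 + x^2 + x + 1 (coefficients mod 5)
  leading term 3·x^4: subtract (3)·f(x) = 3·x^4 + 3·x^3 + x^2 + 3·x + 1, leaving 3·x (coefficients mod 5)
The degree is now < 4, so this is the remainder. Hence a · b ≡ 3·x in F_5[x]/(f).

Final answer: a · b ≡ 3·x (mod f(x))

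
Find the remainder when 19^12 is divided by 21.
1

Use repeated squaring. Binary(12) = 1100. Walk through the bits of the exponent 12 left-to-right: at each bit after the leading one, square the running value, then multiply by 19 if the bit is 1 (always reducing mod 21):
  bit 1 = 1 (leading): start with 19.
  bit 2 = 1: square 19^2 = 361 ≡ 4; bit is 1, so multiply 4·19 = 76 ≡ 13 (mod 21).
  bit 3 = 0: square 13^2 = 169 ≡ 1 (mod 21).
  bit 4 = 0: square 1^2 = 1 (mod 21).
Final value: 19^12 ≡ 1 (mod 21).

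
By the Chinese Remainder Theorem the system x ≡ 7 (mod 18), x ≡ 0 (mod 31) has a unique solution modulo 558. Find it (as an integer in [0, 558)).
The moduli 18, 31 are pairwise coprime, so by the CRT there is a unique solution mod 18·31 = 558.
Solve by successive substitution. Start with x ≡ 7 (mod 18).
  Combine with x ≡ 0 (mod 31): write x = 7 + 18·t and require 7 + 18·t ≡ 0 (mod 31), i.e. 18·t ≡ 0 − 7 ≡ 24 (mod 31). Since 18^(−1) ≡ 19 (mod 31), t ≡ 19·24 ≡ 22 (mod 31). So x ≡ 7 + 18·22 = 403 (mod 558).
Unique solution in [0, 558): x = 403.

Final answer: x ≡ 403 (mod 558); the representative in [0, 558) is 403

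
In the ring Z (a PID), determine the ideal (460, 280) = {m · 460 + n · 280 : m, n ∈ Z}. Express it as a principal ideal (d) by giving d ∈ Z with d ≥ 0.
In the PID Z, (a, b) is generated by gcd(a, b). Compute gcd(460, 280) with the extended Euclidean algorithm, tracking rows (r, s, t) with s·460 + t·280 = r:
  row A: (460, 1, 0)   [1·460 + 0·280 = 460]
  row B: (280, 0, 1)   [0·460 + 1·280 = 280]
  460 = 1·280 + 180   → row C = row A − 1·row B = (180, 1, −1)   [check: 1·460 − 1·280 = 180]
  280 = 1·180 + 100   → row D = row B − 1·row C = (100, −1, 2)   [check: −1·460 + 2·280 = 100]
  180 = 1·100 + 80   → row E = row C − 1·row D = (80, 2, −3)   [check: 2·460 − 3·280 = 80]
  100 = 1·80 + 20   → row F = row D − 1·row E = (20, −3, 5)   [check: −3·460 + 5·280 = 20]
  80 = 4·20 + 0   → remainder 0, stop. gcd = 20 (last nonzero row F).
So gcd(460, 280) = 20, with Bézout identity −3·460 + 5·280 = 20. Containment (⊇): the Bézout identity exhibits 20 as an element of (460, 280), giving (20) ⊆ (460, 280). Containment (⊆): since 20 | 460 and 20 | 280 (460 = 20·23, 280 = 20·14), every Z-linear combination of 460 and 280 is divisible by 20, so (460, 280) ⊆ (20). Therefore (460, 280) = (20), d = 20.

Final answer: (460, 280) = (20); d = 20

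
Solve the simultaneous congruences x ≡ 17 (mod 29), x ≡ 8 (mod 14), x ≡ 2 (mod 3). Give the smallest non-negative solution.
x ≡ 974 (mod 1218); the representative in [0, 1218) is 974

The moduli 29, 14, 3 are pairwise coprime, so by the CRT there is a unique solution mod 29·14·3 = 1218.
Solve by successive substitution. Start with x ≡ 17 (mod 29).
  Combine with x ≡ 8 (mod 14): write x = 17 + 29·t and require 17 + 29·t ≡ 8 (mod 14), i.e. 29·t ≡ 8 − 17 ≡ 5 (mod 14). Since 29^(−1) ≡ 1 (mod 14) (29 ≡ 1 (mod 14)), t ≡ 1·5 ≡ 5 (mod 14). So x ≡ 17 + 29·5 = 162 (mod 406).
  Combine with x ≡ 2 (mod 3): write x = 162 + 406·t and require 162 + 406·t ≡ 2 (mod 3), i.e. 406·t ≡ 2 − 162 ≡ 2 (mod 3). Since 406^(−1) ≡ 1 (mod 3) (406 ≡ 1 (mod 3)), t ≡ 1·2 ≡ 2 (mod 3). So x ≡ 162 + 406·2 = 974 (mod 1218).
Unique solution in [0, 1218): x = 974.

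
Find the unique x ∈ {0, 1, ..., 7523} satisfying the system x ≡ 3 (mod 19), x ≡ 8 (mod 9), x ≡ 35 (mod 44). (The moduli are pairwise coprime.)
x ≡ 6767 (mod 7524); the representative in [0, 7524) is 6767

The moduli 19, 9, 44 are pairwise coprime, so by the CRT there is a unique solution mod 19·9·44 = 7524.
Solve by successive substitution. Start with x ≡ 3 (mod 19).
  Combine with x ≡ 8 (mod 9): write x = 3 + 19·t and require 3 + 19·t ≡ 8 (mod 9), i.e. 19·t ≡ 8 − 3 ≡ 5 (mod 9). Since 19^(−1) ≡ 1 (mod 9) (19 ≡ 1 (mod 9)), t ≡ 1·5 ≡ 5 (mod 9). So x ≡ 3 + 19·5 = 98 (mod 171).
  Combine with x ≡ 35 (mod 44): write x = 98 + 171·t and require 98 + 171·t ≡ 35 (mod 44), i.e. 171·t ≡ 35 − 98 ≡ 25 (mod 44). Since 171^(−1) ≡ 35 (mod 44) (171 ≡ 39 (mod 44)), t ≡ 35·25 ≡ 39 (mod 44). So x ≡ 98 + 171·39 = 6767 (mod 7524).
Unique solution in [0, 7524): x = 6767.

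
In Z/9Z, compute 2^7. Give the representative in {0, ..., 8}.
2

Use repeated squaring. Binary(7) = 111. Walk through the bits of the exponent 7 left-to-right: at each bit after the leading one, square the running value, then multiply by 2 if the bit is 1 (always reducing mod 9):
  bit 1 = 1 (leading): start with 2.
  bit 2 = 1: square 2^2 = 4; bit is 1, so multiply 4·2 = 8 (mod 9).
  bit 3 = 1: square 8^2 = 64 ≡ 1; bit is 1, so multiply 1·2 = 2 (mod 9).
Final value: 2^7 ≡ 2 (mod 9).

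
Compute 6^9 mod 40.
16

Use repeated squaring. Binary(9) = 1001. Walk through the bits of the exponent 9 left-to-right: at each bit after the leading one, square the running value, then multiply by 6 if the bit is 1 (always reducing mod 40):
  bit 1 = 1 (leading): start with 6.
  bit 2 = 0: square 6^2 = 36 (mod 40).
  bit 3 = 0: square 36^2 = 1296 ≡ 16 (mod 40).
  bit 4 = 1: square 16^2 = 256 ≡ 16; bit is 1, so multiply 16·6 = 96 ≡ 16 (mod 40).
Final value: 6^9 ≡ 16 (mod 40).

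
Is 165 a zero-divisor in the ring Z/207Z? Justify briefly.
YES

gcd(165, 207) = 3 > 1, so 165 is not a unit in Z/207Z. In Z/nZ every nonzero non-unit is a zero-divisor: explicitly, take b = 207/gcd = 69 ≠ 0 (mod 207); then 165·69 = 11385 = 55·207, i.e. 165·69 ≡ 0 (mod 207). So 165 is a zero-divisor.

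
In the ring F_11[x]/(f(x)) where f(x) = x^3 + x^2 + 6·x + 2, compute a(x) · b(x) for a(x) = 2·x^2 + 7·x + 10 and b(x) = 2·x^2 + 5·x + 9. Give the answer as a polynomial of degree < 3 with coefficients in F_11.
Multiply as integer polynomials: a · b = 4·x^4 + 24·x^3 + 73·x^2 + 113·x + 90. Reducing coefficients mod 11: a · b ≡ 4·x^4 + 2·x^3 + 7·x^2 + 3·x + 2. Now divide by f(x) = x^3 + x^2 + 6·x + 2 in F_11[x], eliminating the leading term at each step:
  leading term 4·x^4: subtract (4·x)·f(x) = 4·x^4 + 4·x^3 + 2·x^2 + 8·x, leaving 9·x^3 + 5·x^2 + 6·x + 2 (coefficients mod 11)
  leading term 9·x^3: subtract (9)·f(x) = 9·x^3 + 9·x^2 + 10·x + 7, leaving 7·x^2 + 7·x + 6 (coefficients mod 11)
The degree is now < 3, so this is the remainder. Hence a · b ≡ 7·x^2 + 7·x + 6 in F_11[x]/(f).

Final answer: a · b ≡ 7·x^2 + 7·x + 6 (mod f(x))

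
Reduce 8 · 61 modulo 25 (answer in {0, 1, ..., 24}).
13

Reduce the factors first: 61 ≡ 11 (mod 25), so 8 · 61 ≡ 8 · 11 (mod 25). 8 · 11 = 88. Dividing by 25: 88 = 3·25 + 13. So (8 · 61) mod 25 = 13.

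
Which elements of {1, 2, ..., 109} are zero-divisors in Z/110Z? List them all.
nonzero zero-divisors of Z/110Z = {2, 4, 5, 6, 8, 10, 11, 12, 14, 15, 16, 18, 20, 22, 24, 25, 26, 28, 30, 32, 33, 34, 35, 36, 38, 40, 42, 44, 45, 46, 48, 50, 52, 54, 55, 56, 58, 60, 62, 64, 65, 66, 68, 70, 72, 74, 75, 76, 77, 78, 80, 82, 84, 85, 86, 88, 90, 92, 94, 95, 96, 98, 99, 100, 102, 104, 105, 106, 108}

An element a ∈ Z/110Z (with a ≠ 0) is a zero-divisor iff gcd(a, 110) > 1 (because a is a unit precisely when gcd(a, n) = 1, and in Z/nZ every nonzero, non-unit element is a zero-divisor). Scan a = 1, ..., 109 and keep those with gcd(a, 110) > 1:
  gcd(2, 110) = 2, gcd(4, 110) = 2, gcd(5, 110) = 5, gcd(6, 110) = 2, gcd(8, 110) = 2, gcd(10, 110) = 10, gcd(11, 110) = 11, gcd(12, 110) = 2, gcd(14, 110) = 2, gcd(15, 110) = 5, gcd(16, 110) = 2, gcd(18, 110) = 2, gcd(20, 110) = 10, gcd(22, 110) = 22, gcd(24, 110) = 2, gcd(25, 110) = 5, gcd(26, 110) = 2, gcd(28, 110) = 2, gcd(30, 110) = 10, gcd(32, 110) = 2, gcd(33, 110) = 11, gcd(34, 110) = 2, gcd(35, 110) = 5, gcd(36, 110) = 2, gcd(38, 110) = 2, gcd(40, 110) = 10, gcd(42, 110) = 2, gcd(44, 110) = 22, gcd(45, 110) = 5, gcd(46, 110) = 2, gcd(48, 110) = 2, gcd(50, 110) = 10, gcd(52, 110) = 2, gcd(54, 110) = 2, gcd(55, 110) = 55, gcd(56, 110) = 2, gcd(58, 110) = 2, gcd(60, 110) = 10, gcd(62, 110) = 2, gcd(64, 110) = 2, gcd(65, 110) = 5, gcd(66, 110) = 22, gcd(68, 110) = 2, gcd(70, 110) = 10, gcd(72, 110) = 2, gcd(74, 110) = 2, gcd(75, 110) = 5, gcd(76, 110) = 2, gcd(77, 110) = 11, gcd(78, 110) = 2, gcd(80, 110) = 10, gcd(82, 110) = 2, gcd(84, 110) = 2, gcd(85, 110) = 5, gcd(86, 110) = 2, gcd(88, 110) = 22, gcd(90, 110) = 10, gcd(92, 110) = 2, gcd(94, 110) = 2, gcd(95, 110) = 5, gcd(96, 110) = 2, gcd(98, 110) = 2, gcd(99, 110) = 11, gcd(100, 110) = 10, gcd(102, 110) = 2, gcd(104, 110) = 2, gcd(105, 110) = 5, gcd(106, 110) = 2, gcd(108, 110) = 2.
All other a ∈ {1, ..., 109} have gcd(a, 110) = 1 and are units. So the nonzero zero-divisors are exactly the 69 values of a appearing in this scan.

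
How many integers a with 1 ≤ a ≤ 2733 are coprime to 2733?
The number of a ∈ {1, ..., 2733} with gcd(a, 2733) = 1 is by definition Euler's totient φ(2733). φ is multiplicative, with φ(p^e) = p^e − p^(e−1). Factorise 2733 = 3 · 911. Then
  φ(2733) = (3 − 1) · (911 − 1) = 2 · 910 = 1820.
So there are 1820 such integers.

Final answer: 1820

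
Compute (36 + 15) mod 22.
7

Reduce the summands first: 36 ≡ 14 (mod 22), so 36 + 15 ≡ 14 + 15 (mod 22). 14 + 15 = 29; 29 = 1·22 + 7, so (36 + 15) mod 22 = 7.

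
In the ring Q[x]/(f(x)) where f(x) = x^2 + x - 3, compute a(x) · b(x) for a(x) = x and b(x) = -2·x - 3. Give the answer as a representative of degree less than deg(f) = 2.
First multiply in Q[x] without reducing: a · b = -2·x^2 - 3·x. Now divide by f(x) = x^2 + x - 3, eliminating the leading term at each step:
  leading term -2·x^2: subtract (-2)·f(x) = -2·x^2 - 2·x + 6, leaving -x - 6
The degree is now < 2, so this is the remainder. Hence a · b ≡ -x - 6 in Q[x]/(f).

Final answer: a · b ≡ -x - 6 (mod f(x))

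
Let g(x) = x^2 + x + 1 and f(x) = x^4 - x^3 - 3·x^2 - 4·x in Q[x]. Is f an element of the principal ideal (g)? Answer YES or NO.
In Q[x] the ideal (g) consists of all multiples of g, so f ∈ (g) iff g | f, i.e. iff the remainder of f on division by g is 0. Divide f by g (g is monic, so eliminate the leading term of the running remainder at each step):
  leading term x^4: subtract (x^2)·g(x) = x^4 + x^3 + x^2, leaving -2·x^3 - 4·x^2 - 4·x
  leading term -2·x^3: subtract (-2·x)·g(x) = -2·x^3 - 2·x^2 - 2·x, leaving -2·x^2 - 2·x
  leading term -2·x^2: subtract (-2)·g(x) = -2·x^2 - 2·x - 2, leaving 2
The remainder r(x) = 2 ≠ 0 (and deg r < deg g), so g ∤ f, i.e. f ∉ (g).

Final answer: NO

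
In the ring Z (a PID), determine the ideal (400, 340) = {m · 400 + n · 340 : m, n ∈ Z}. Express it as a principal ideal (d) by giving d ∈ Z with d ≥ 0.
In the PID Z, (a, b) is generated by gcd(a, b). Compute gcd(400, 340) with the extended Euclidean algorithm, tracking rows (r, s, t) with s·400 + t·340 = r:
  row A: (400, 1, 0)   [1·400 + 0·340 = 400]
  row B: (340, 0, 1)   [0·400 + 1·340 = 340]
  400 = 1·340 + 60   → row C = row A − 1·row B = (60, 1, −1)   [check: 1·400 − 1·340 = 60]
  340 = 5·60 + 40   → row D = row B − 5·row C = (40, −5, 6)   [check: −5·400 + 6·340 = 40]
  60 = 1·40 + 20   → row E = row C − 1·row D = (20, 6, −7)   [check: 6·400 − 7·340 = 20]
  40 = 2·20 + 0   → remainder 0, stop. gcd = 20 (last nonzero row E).
So gcd(400, 340) = 20, with Bézout identity 6·400 − 7·340 = 20. Containment (⊇): the Bézout identity exhibits 20 as an element of (400, 340), giving (20) ⊆ (400, 340). Containment (⊆): since 20 | 400 and 20 | 340 (400 = 20·20, 340 = 20·17), every Z-linear combination of 400 and 340 is divisible by 20, so (400, 340) ⊆ (20). Therefore (400, 340) = (20), d = 20.

Final answer: (400, 340) = (20); d = 20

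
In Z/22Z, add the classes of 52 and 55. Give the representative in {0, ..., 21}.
19

Reduce the summands first: 52 ≡ 8, 55 ≡ 11 (mod 22), so 52 + 55 ≡ 8 + 11 (mod 22). 8 + 11 = 19; 19 = 0·22 + 19, so (52 + 55) mod 22 = 19.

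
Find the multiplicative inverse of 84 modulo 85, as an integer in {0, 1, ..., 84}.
Apply the extended Euclidean algorithm to (85, 84), tracking rows (r, s, t) with s·85 + t·84 = r. Each division r_prev = q·r_cur + r_new produces the new row as (previous row) − q·(current row):
  row A: (85, 1, 0)   [1·85 + 0·84 = 85]
  row B: (84, 0, 1)   [0·85 + 1·84 = 84]
  85 = 1·84 + 1   → row C = row A − 1·row B = (1, 1, −1)   [check: 1·85 − 1·84 = 1]
  84 = 84·1 + 0   → remainder 0, stop. gcd = 1 (last nonzero row C).
The gcd is 1, so 84 is invertible mod 85. The last nonzero row gives 1·85 − 1·84 = 1, so t = −1. So 84^(−1) ≡ −1 ≡ 84 (mod 85). Verify: 84 · 84 = 7056 ≡ 1 (mod 85). ✓

Final answer: 84^(−1) ≡ 84 (mod 85)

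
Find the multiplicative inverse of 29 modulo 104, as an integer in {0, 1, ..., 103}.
Apply the extended Euclidean algorithm to (104, 29), tracking rows (r, s, t) with s·104 + t·29 = r. Each division r_prev = q·r_cur + r_new produces the new row as (previous row) − q·(current row):
  row A: (104, 1, 0)   [1·104 + 0·29 = 104]
  row B: (29, 0, 1)   [0·104 + 1·29 = 29]
  104 = 3·29 + 17   → row C = row A − 3·row B = (17, 1, −3)   [check: 1·104 − 3·29 = 17]
  29 = 1·17 + 12   → row D = row B − 1·row C = (12, −1, 4)   [check: −1·104 + 4·29 = 12]
  17 = 1·12 + 5   → row E = row C − 1·row D = (5, 2, −7)   [check: 2·104 − 7·29 = 5]
  12 = 2·5 + 2   → row F = row D − 2·row E = (2, −5, 18)   [check: −5·104 + 18·29 = 2]
  5 = 2·2 + 1   → row G = row E − 2·row F = (1, 12, −43)   [check: 12·104 − 43·29 = 1]
  2 = 2·1 + 0   → remainder 0, stop. gcd = 1 (last nonzero row G).
The gcd is 1, so 29 is invertible mod 104. The last nonzero row gives 12·104 − 43·29 = 1, so t = −43. So 29^(−1) ≡ −43 ≡ 61 (mod 104). Verify: 29 · 61 = 1769 ≡ 1 (mod 104). ✓

Final answer: 29^(−1) ≡ 61 (mod 104)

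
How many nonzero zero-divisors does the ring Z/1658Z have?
In Z/1658Z each nonzero element is either a unit (gcd with 1658 is 1) or a zero-divisor (gcd > 1). The number of units is φ(1658): factorise 1658 = 2 · 829, so φ(1658) = (2 − 1) · (829 − 1) = 1 · 828 = 828. The nonzero elements number 1658 − 1 = 1657. Hence the nonzero zero-divisors number 1657 − 828 = 829.

Final answer: Z/1658Z has 829 nonzero zero-divisors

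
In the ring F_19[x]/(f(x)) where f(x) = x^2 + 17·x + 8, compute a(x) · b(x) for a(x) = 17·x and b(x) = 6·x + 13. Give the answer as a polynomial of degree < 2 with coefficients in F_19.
Multiply as integer polynomials: a · b = 102·x^2 + 221·x. Reducing coefficients mod 19: a · b ≡ 7·x^2 + 12·x. Now divide by f(x) = x^2 + 17·x + 8 in F_19[x], eliminating the leading term at each step:
  leading term 7·x^2: subtract (7)·f(x) = 7·x^2 + 5·x + 18, leaving 7·x + 1 (coefficients mod 19)
The degree is now < 2, so this is the remainder. Hence a · b ≡ 7·x + 1 in F_19[x]/(f).

Final answer: a · b ≡ 7·x + 1 (mod f(x))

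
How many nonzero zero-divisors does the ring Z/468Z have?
Z/468Z has 323 nonzero zero-divisors

In Z/468Z each nonzero element is either a unit (gcd with 468 is 1) or a zero-divisor (gcd > 1). The number of units is φ(468): factorise 468 = 2^2 · 3^2 · 13, so φ(468) = (2^2 − 2^1) · (3^2 − 3^1) · (13 − 1) = 2 · 6 · 12 = 144. The nonzero elements number 468 − 1 = 467. Hence the nonzero zero-divisors number 467 − 144 = 323.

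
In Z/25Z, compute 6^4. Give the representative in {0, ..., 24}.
21

Use repeated squaring. Binary(4) = 100. Walk through the bits of the exponent 4 left-to-right: at each bit after the leading one, square the running value, then multiply by 6 if the bit is 1 (always reducing mod 25):
  bit 1 = 1 (leading): start with 6.
  bit 2 = 0: square 6^2 = 36 ≡ 11 (mod 25).
  bit 3 = 0: square 11^2 = 121 ≡ 21 (mod 25).
Final value: 6^4 ≡ 21 (mod 25).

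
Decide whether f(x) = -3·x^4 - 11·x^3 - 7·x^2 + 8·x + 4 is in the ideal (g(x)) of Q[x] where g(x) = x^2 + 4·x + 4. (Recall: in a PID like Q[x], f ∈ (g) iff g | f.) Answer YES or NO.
In Q[x] the ideal (g) consists of all multiples of g, so f ∈ (g) iff g | f, i.e. iff the remainder of f on division by g is 0. Divide f by g (g is monic, so eliminate the leading term of the running remainder at each step):
  leading term -3·x^4: subtract (-3·x^2)·g(x) = -3·x^4 - 12·x^3 - 12·x^2, leaving x^3 + 5·x^2 + 8·x + 4
  leading term x^3: subtract (x)·g(x) = x^3 + 4·x^2 + 4·x, leaving x^2 + 4·x + 4
  leading term x^2: subtract (1)·g(x) = x^2 + 4·x + 4, leaving 0
The remainder is 0, so f(x) = g(x) · h(x) with h(x) = -3·x^2 + x + 1. Hence g | f, i.e. f ∈ (g).

Final answer: YES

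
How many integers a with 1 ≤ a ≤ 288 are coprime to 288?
The number of a ∈ {1, ..., 288} with gcd(a, 288) = 1 is by definition Euler's totient φ(288). φ is multiplicative, with φ(p^e) = p^e − p^(e−1). Factorise 288 = 2^5 · 3^2. Then
  φ(288) = (2^5 − 2^4) · (3^2 − 3^1) = 16 · 6 = 96.
So there are 96 such integers.

Final answer: 96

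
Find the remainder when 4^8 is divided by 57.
43

Use repeated squaring. Binary(8) = 1000. Walk through the bits of the exponent 8 left-to-right: at each bit after the leading one, square the running value, then multiply by 4 if the bit is 1 (always reducing mod 57):
  bit 1 = 1 (leading): start with 4.
  bit 2 = 0: square 4^2 = 16 (mod 57).
  bit 3 = 0: square 16^2 = 256 ≡ 28 (mod 57).
  bit 4 = 0: square 28^2 = 784 ≡ 43 (mod 57).
Final value: 4^8 ≡ 43 (mod 57).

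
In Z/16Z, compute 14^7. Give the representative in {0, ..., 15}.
Use repeated squaring. Binary(7) = 111. Walk through the bits of the exponent 7 left-to-right: at each bit after the leading one, square the running value, then multiply by 14 if the bit is 1 (always reducing mod 16):
  bit 1 = 1 (leading): start with 14.
  bit 2 = 1: square 14^2 = 196 ≡ 4; bit is 1, so multiply 4·14 = 56 ≡ 8 (mod 16).
  bit 3 = 1: square 8^2 = 64 ≡ 0; bit is 1, so multiply 0·14 = 0 (mod 16).
Final value: 14^7 ≡ 0 (mod 16).

Final answer: 0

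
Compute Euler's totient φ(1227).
φ is multiplicative, with φ(p^e) = p^e − p^(e−1). Factorise 1227 = 3 · 409. Then
  φ(1227) = (3 − 1) · (409 − 1) = 2 · 408 = 816.

Final answer: φ(1227) = 816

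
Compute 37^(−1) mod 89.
37^(−1) ≡ 77 (mod 89)

Apply the extended Euclidean algorithm to (89, 37), tracking rows (r, s, t) with s·89 + t·37 = r. Each division r_prev = q·r_cur + r_new produces the new row as (previous row) − q·(current row):
  row A: (89, 1, 0)   [1·89 + 0·37 = 89]
  row B: (37, 0, 1)   [0·89 + 1·37 = 37]
  89 = 2·37 + 15   → row C = row A − 2·row B = (15, 1, −2)   [check: 1·89 − 2·37 = 15]
  37 = 2·15 + 7   → row D = row B − 2·row C = (7, −2, 5)   [check: −2·89 + 5·37 = 7]
  15 = 2·7 + 1   → row E = row C − 2·row D = (1, 5, −12)   [check: 5·89 − 12·37 = 1]
  7 = 7·1 + 0   → remainder 0, stop. gcd = 1 (last nonzero row E).
The gcd is 1, so 37 is invertible mod 89. The last nonzero row gives 5·89 − 12·37 = 1, so t = −12. So 37^(−1) ≡ −12 ≡ 77 (mod 89). Verify: 37 · 77 = 2849 ≡ 1 (mod 89). ✓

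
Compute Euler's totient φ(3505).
φ is multiplicative, with φ(p^e) = p^e − p^(e−1). Factorise 3505 = 5 · 701. Then
  φ(3505) = (5 − 1) · (701 − 1) = 4 · 700 = 2800.

Final answer: φ(3505) = 2800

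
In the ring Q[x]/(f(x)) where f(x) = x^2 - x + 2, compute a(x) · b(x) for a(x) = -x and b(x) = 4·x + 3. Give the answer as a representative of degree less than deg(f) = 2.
a · b ≡ 8 - 7·x (mod f(x))

First multiply in Q[x] without reducing: a · b = -4·x^2 - 3·x. Now divide by f(x) = x^2 - x + 2, eliminating the leading term at each step:
  leading term -4·x^2: subtract (-4)·f(x) = -4·x^2 + 4·x - 8, leaving 8 - 7·x
The degree is now < 2, so this is the remainder. Hence a · b ≡ 8 - 7·x in Q[x]/(f).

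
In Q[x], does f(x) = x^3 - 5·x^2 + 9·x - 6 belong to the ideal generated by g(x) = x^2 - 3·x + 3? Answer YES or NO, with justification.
In Q[x] the ideal (g) consists of all multiples of g, so f ∈ (g) iff g | f, i.e. iff the remainder of f on division by g is 0. Divide f by g (g is monic, so eliminate the leading term of the running remainder at each step):
  leading term x^3: subtract (x)·g(x) = x^3 - 3·x^2 + 3·x, leaving -2·x^2 + 6·x - 6
  leading term -2·x^2: subtract (-2)·g(x) = -2·x^2 + 6·x - 6, leaving 0
The remainder is 0, so f(x) = g(x) · h(x) with h(x) = x - 2. Hence g | f, i.e. f ∈ (g).

Final answer: YES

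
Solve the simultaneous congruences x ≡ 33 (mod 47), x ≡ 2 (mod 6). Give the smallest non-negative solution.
x ≡ 80 (mod 282); the representative in [0, 282) is 80

The moduli 47, 6 are pairwise coprime, so by the CRT there is a unique solution mod 47·6 = 282.
Solve by successive substitution. Start with x ≡ 33 (mod 47).
  Combine with x ≡ 2 (mod 6): write x = 33 + 47·t and require 33 + 47·t ≡ 2 (mod 6), i.e. 47·t ≡ 2 − 33 ≡ 5 (mod 6). Since 47^(−1) ≡ 5 (mod 6) (47 ≡ 5 (mod 6)), t ≡ 5·5 ≡ 1 (mod 6). So x ≡ 33 + 47·1 = 80 (mod 282).
Unique solution in [0, 282): x = 80.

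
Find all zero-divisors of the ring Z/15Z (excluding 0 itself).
nonzero zero-divisors of Z/15Z = {3, 5, 6, 9, 10, 12}

An element a ∈ Z/15Z (with a ≠ 0) is a zero-divisor iff gcd(a, 15) > 1 (because a is a unit precisely when gcd(a, n) = 1, and in Z/nZ every nonzero, non-unit element is a zero-divisor). Scan a = 1, ..., 14 and keep those with gcd(a, 15) > 1:
  gcd(3, 15) = 3, gcd(5, 15) = 5, gcd(6, 15) = 3, gcd(9, 15) = 3, gcd(10, 15) = 5, gcd(12, 15) = 3.
All other a ∈ {1, ..., 14} have gcd(a, 15) = 1 and are units. So the nonzero zero-divisors are exactly the 6 values of a appearing in this scan.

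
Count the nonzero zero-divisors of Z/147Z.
In Z/147Z each nonzero element is either a unit (gcd with 147 is 1) or a zero-divisor (gcd > 1). The number of units is φ(147): factorise 147 = 3 · 7^2, so φ(147) = (3 − 1) · (7^2 − 7^1) = 2 · 42 = 84. The nonzero elements number 147 − 1 = 146. Hence the nonzero zero-divisors number 146 − 84 = 62.

Final answer: Z/147Z has 62 nonzero zero-divisors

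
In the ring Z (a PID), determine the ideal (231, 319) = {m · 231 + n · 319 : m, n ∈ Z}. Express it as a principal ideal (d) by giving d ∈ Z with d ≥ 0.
In the PID Z, (a, b) is generated by gcd(a, b). Compute gcd(319, 231) with the extended Euclidean algorithm, tracking rows (r, s, t) with s·319 + t·231 = r:
  row A: (319, 1, 0)   [1·319 + 0·231 = 319]
  row B: (231, 0, 1)   [0·319 + 1·231 = 231]
  319 = 1·231 + 88   → row C = row A − 1·row B = (88, 1, −1)   [check: 1·319 − 1·231 = 88]
  231 = 2·88 + 55   → row D = row B − 2·row C = (55, −2, 3)   [check: −2·319 + 3·231 = 55]
  88 = 1·55 + 33   → row E = row C − 1·row D = (33, 3, −4)   [check: 3·319 − 4·231 = 33]
  55 = 1·33 + 22   → row F = row D − 1·row E = (22, −5, 7)   [check: −5·319 + 7·231 = 22]
  33 = 1·22 + 11   → row G = row E − 1·row F = (11, 8, −11)   [check: 8·319 − 11·231 = 11]
  22 = 2·11 + 0   → remainder 0, stop. gcd = 11 (last nonzero row G).
So gcd(231, 319) = 11, with Bézout identity 8·319 − 11·231 = 11. Containment (⊇): the Bézout identity exhibits 11 as an element of (231, 319), giving (11) ⊆ (231, 319). Containment (⊆): since 11 | 231 and 11 | 319 (231 = 11·21, 319 = 11·29), every Z-linear combination of 231 and 319 is divisible by 11, so (231, 319) ⊆ (11). Therefore (231, 319) = (11), d = 11.

Final answer: (231, 319) = (11); d = 11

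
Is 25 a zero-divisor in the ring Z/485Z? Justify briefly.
gcd(25, 485) = 5 > 1, so 25 is not a unit in Z/485Z. In Z/nZ every nonzero non-unit is a zero-divisor: explicitly, take b = 485/gcd = 97 ≠ 0 (mod 485); then 25·97 = 2425 = 5·485, i.e. 25·97 ≡ 0 (mod 485). So 25 is a zero-divisor.

Final answer: YES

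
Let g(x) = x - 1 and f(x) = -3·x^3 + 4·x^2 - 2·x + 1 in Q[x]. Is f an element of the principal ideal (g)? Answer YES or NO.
YES

In Q[x] the ideal (g) consists of all multiples of g, so f ∈ (g) iff g | f, i.e. iff the remainder of f on division by g is 0. Divide f by g (g is monic, so eliminate the leading term of the running remainder at each step):
  leading term -3·x^3: subtract (-3·x^2)·g(x) = -3·x^3 + 3·x^2, leaving x^2 - 2·x + 1
  leading term x^2: subtract (x)·g(x) = x^2 - x, leaving 1 - x
  leading term -x: subtract (-1)·g(x) = 1 - x, leaving 0
The remainder is 0, so f(x) = g(x) · h(x) with h(x) = -3·x^2 + x - 1. Hence g | f, i.e. f ∈ (g).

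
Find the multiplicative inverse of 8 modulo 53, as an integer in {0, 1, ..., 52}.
Apply the extended Euclidean algorithm to (53, 8), tracking rows (r, s, t) with s·53 + t·8 = r. Each division r_prev = q·r_cur + r_new produces the new row as (previous row) − q·(current row):
  row A: (53, 1, 0)   [1·53 + 0·8 = 53]
  row B: (8, 0, 1)   [0·53 + 1·8 = 8]
  53 = 6·8 + 5   → row C = row A − 6·row B = (5, 1, −6)   [check: 1·53 − 6·8 = 5]
  8 = 1·5 + 3   → row D = row B − 1·row C = (3, −1, 7)   [check: −1·53 + 7·8 = 3]
  5 = 1·3 + 2   → row E = row C − 1·row D = (2, 2, −13)   [check: 2·53 − 13·8 = 2]
  3 = 1·2 + 1   → row F = row D − 1·row E = (1, −3, 20)   [check: −3·53 + 20·8 = 1]
  2 = 2·1 + 0   → remainder 0, stop. gcd = 1 (last nonzero row F).
The gcd is 1, so 8 is invertible mod 53. The last nonzero row gives −3·53 + 20·8 = 1, so t = 20. So 8^(−1) ≡ 20 (mod 53). Verify: 8 · 20 = 160 ≡ 1 (mod 53). ✓

Final answer: 8^(−1) ≡ 20 (mod 53)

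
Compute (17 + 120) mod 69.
68

Reduce the summands first: 120 ≡ 51 (mod 69), so 17 + 120 ≡ 17 + 51 (mod 69). 17 + 51 = 68; 68 = 0·69 + 68, so (17 + 120) mod 69 = 68.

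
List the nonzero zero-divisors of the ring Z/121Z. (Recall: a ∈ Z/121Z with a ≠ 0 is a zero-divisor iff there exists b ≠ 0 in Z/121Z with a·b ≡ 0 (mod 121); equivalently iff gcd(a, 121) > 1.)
nonzero zero-divisors of Z/121Z = {11, 22, 33, 44, 55, 66, 77, 88, 99, 110}

An element a ∈ Z/121Z (with a ≠ 0) is a zero-divisor iff gcd(a, 121) > 1 (because a is a unit precisely when gcd(a, n) = 1, and in Z/nZ every nonzero, non-unit element is a zero-divisor). Scan a = 1, ..., 120 and keep those with gcd(a, 121) > 1:
  gcd(11, 121) = 11, gcd(22, 121) = 11, gcd(33, 121) = 11, gcd(44, 121) = 11, gcd(55, 121) = 11, gcd(66, 121) = 11, gcd(77, 121) = 11, gcd(88, 121) = 11, gcd(99, 121) = 11, gcd(110, 121) = 11.
All other a ∈ {1, ..., 120} have gcd(a, 121) = 1 and are units. So the nonzero zero-divisors are exactly the 10 values of a appearing in this scan.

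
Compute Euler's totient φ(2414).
φ is multiplicative, with φ(p^e) = p^e − p^(e−1). Factorise 2414 = 2 · 17 · 71. Then
  φ(2414) = (2 − 1) · (17 − 1) · (71 − 1) = 1 · 16 · 70 = 1120.

Final answer: φ(2414) = 1120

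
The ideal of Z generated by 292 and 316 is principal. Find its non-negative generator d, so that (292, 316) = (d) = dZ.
In the PID Z, (a, b) is generated by gcd(a, b). Compute gcd(316, 292) with the extended Euclidean algorithm, tracking rows (r, s, t) with s·316 + t·292 = r:
  row A: (316, 1, 0)   [1·316 + 0·292 = 316]
  row B: (292, 0, 1)   [0·316 + 1·292 = 292]
  316 = 1·292 + 24   → row C = row A − 1·row B = (24, 1, −1)   [check: 1·316 − 1·292 = 24]
  292 = 12·24 + 4   → row D = row B − 12·row C = (4, −12, 13)   [check: −12·316 + 13·292 = 4]
  24 = 6·4 + 0   → remainder 0, stop. gcd = 4 (last nonzero row D).
So gcd(292, 316) = 4, with Bézout identity −12·316 + 13·292 = 4. Containment (⊇): the Bézout identity exhibits 4 as an element of (292, 316), giving (4) ⊆ (292, 316). Containment (⊆): since 4 | 292 and 4 | 316 (292 = 4·73, 316 = 4·79), every Z-linear combination of 292 and 316 is divisible by 4, so (292, 316) ⊆ (4). Therefore (292, 316) = (4), d = 4.

Final answer: (292, 316) = (4); d = 4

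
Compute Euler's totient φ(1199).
φ is multiplicative, with φ(p^e) = p^e − p^(e−1). Factorise 1199 = 11 · 109. Then
  φ(1199) = (11 − 1) · (109 − 1) = 10 · 108 = 1080.

Final answer: φ(1199) = 1080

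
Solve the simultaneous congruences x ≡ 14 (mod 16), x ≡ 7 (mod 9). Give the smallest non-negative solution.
The moduli 16, 9 are pairwise coprime, so by the CRT there is a unique solution mod 16·9 = 144.
Solve by successive substitution. Start with x ≡ 14 (mod 16).
  Combine with x ≡ 7 (mod 9): write x = 14 + 16·t and require 14 + 16·t ≡ 7 (mod 9), i.e. 16·t ≡ 7 − 14 ≡ 2 (mod 9). Since 16^(−1) ≡ 4 (mod 9) (16 ≡ 7 (mod 9)), t ≡ 4·2 ≡ 8 (mod 9). So x ≡ 14 + 16·8 = 142 (mod 144).
Unique solution in [0, 144): x = 142.

Final answer: x ≡ 142 (mod 144); the representative in [0, 144) is 142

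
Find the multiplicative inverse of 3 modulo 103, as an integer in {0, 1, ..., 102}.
3^(−1) ≡ 69 (mod 103)

Apply the extended Euclidean algorithm to (103, 3), tracking rows (r, s, t) with s·103 + t·3 = r. Each division r_prev = q·r_cur + r_new produces the new row as (previous row) − q·(current row):
  row A: (103, 1, 0)   [1·103 + 0·3 = 103]
  row B: (3, 0, 1)   [0·103 + 1·3 = 3]
  103 = 34·3 + 1   → row C = row A − 34·row B = (1, 1, −34)   [check: 1·103 − 34·3 = 1]
  3 = 3·1 + 0   → remainder 0, stop. gcd = 1 (last nonzero row C).
The gcd is 1, so 3 is invertible mod 103. The last nonzero row gives 1·103 − 34·3 = 1, so t = −34. So 3^(−1) ≡ −34 ≡ 69 (mod 103). Verify: 3 · 69 = 207 ≡ 1 (mod 103). ✓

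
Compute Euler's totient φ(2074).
φ is multiplicative, with φ(p^e) = p^e − p^(e−1). Factorise 2074 = 2 · 17 · 61. Then
  φ(2074) = (2 − 1) · (17 − 1) · (61 − 1) = 1 · 16 · 60 = 960.

Final answer: φ(2074) = 960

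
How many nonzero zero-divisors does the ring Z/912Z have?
Z/912Z has 623 nonzero zero-divisors

In Z/912Z each nonzero element is either a unit (gcd with 912 is 1) or a zero-divisor (gcd > 1). The number of units is φ(912): factorise 912 = 2^4 · 3 · 19, so φ(912) = (2^4 − 2^3) · (3 − 1) · (19 − 1) = 8 · 2 · 18 = 288. The nonzero elements number 912 − 1 = 911. Hence the nonzero zero-divisors number 911 − 288 = 623.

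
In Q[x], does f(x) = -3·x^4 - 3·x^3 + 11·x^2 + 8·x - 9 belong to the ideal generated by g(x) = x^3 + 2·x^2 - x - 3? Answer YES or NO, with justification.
NO

In Q[x] the ideal (g) consists of all multiples of g, so f ∈ (g) iff g | f, i.e. iff the remainder of f on division by g is 0. Divide f by g (g is monic, so eliminate the leading term of the running remainder at each step):
  leading term -3·x^4: subtract (-3·x)·g(x) = -3·x^4 - 6·x^3 + 3·x^2 + 9·x, leaving 3·x^3 + 8·x^2 - x - 9
  leading term 3·x^3: subtract (3)·g(x) = 3·x^3 + 6·x^2 - 3·x - 9, leaving 2·x^2 + 2·x
The remainder r(x) = 2·x^2 + 2·x ≠ 0 (and deg r < deg g), so g ∤ f, i.e. f ∉ (g).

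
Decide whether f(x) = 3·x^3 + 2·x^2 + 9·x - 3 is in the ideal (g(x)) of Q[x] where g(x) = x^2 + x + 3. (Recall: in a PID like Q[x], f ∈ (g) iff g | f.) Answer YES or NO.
In Q[x] the ideal (g) consists of all multiples of g, so f ∈ (g) iff g | f, i.e. iff the remainder of f on division by g is 0. Divide f by g (g is monic, so eliminate the leading term of the running remainder at each step):
  leading term 3·x^3: subtract (3·x)·g(x) = 3·x^3 + 3·x^2 + 9·x, leaving -x^2 - 3
  leading term -x^2: subtract (-1)·g(x) = -x^2 - x - 3, leaving x
The remainder r(x) = x ≠ 0 (and deg r < deg g), so g ∤ f, i.e. f ∉ (g).

Final answer: NO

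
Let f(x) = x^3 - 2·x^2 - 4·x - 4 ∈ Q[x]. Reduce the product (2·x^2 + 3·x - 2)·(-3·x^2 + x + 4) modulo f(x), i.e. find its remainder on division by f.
First multiply in Q[x] without reducing: a · b = -6·x^4 - 7·x^3 + 17·x^2 + 10·x - 8. Now divide by f(x) = x^3 - 2·x^2 - 4·x - 4, eliminating the leading term at each step:
  leading term -6·x^4: subtract (-6·x)·f(x) = -6·x^4 + 12·x^3 + 24·x^2 + 24·x, leaving -19·x^3 - 7·x^2 - 14·x - 8
  leading term -19·x^3: subtract (-19)·f(x) = -19·x^3 + 38·x^2 + 76·x + 76, leaving -45·x^2 - 90·x - 84
The degree is now < 3, so this is the remainder. Hence a · b ≡ -45·x^2 - 90·x - 84 in Q[x]/(f).

Final answer: a · b ≡ -45·x^2 - 90·x - 84 (mod f(x))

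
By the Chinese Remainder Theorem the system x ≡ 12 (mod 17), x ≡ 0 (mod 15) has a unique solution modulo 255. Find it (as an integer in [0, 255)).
The moduli 17, 15 are pairwise coprime, so by the CRT there is a unique solution mod 17·15 = 255.
Solve by successive substitution. Start with x ≡ 12 (mod 17).
  Combine with x ≡ 0 (mod 15): write x = 12 + 17·t and require 12 + 17·t ≡ 0 (mod 15), i.e. 17·t ≡ 0 − 12 ≡ 3 (mod 15). Since 17^(−1) ≡ 8 (mod 15) (17 ≡ 2 (mod 15)), t ≡ 8·3 ≡ 9 (mod 15). So x ≡ 12 + 17·9 = 165 (mod 255).
Unique solution in [0, 255): x = 165.

Final answer: x ≡ 165 (mod 255); the representative in [0, 255) is 165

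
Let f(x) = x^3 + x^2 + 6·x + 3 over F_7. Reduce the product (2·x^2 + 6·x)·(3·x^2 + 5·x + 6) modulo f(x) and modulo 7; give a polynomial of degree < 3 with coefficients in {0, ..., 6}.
Multiply as integer polynomials: a · b = 6·x^4 + 28·x^3 + 42·x^2 + 36·x. Reducing coefficients mod 7: a · b ≡ 6·x^4 + x. Now divide by f(x) = x^3 + x^2 + 6·x + 3 in F_7[x], eliminating the leading term at each step:
  leading term 6·x^4: subtract (6·x)·f(x) = 6·x^4 + 6·x^3 + x^2 + 4·x, leaving x^3 + 6·x^2 + 4·x (coefficients mod 7)
  leading term x^3: subtract (1)·f(x) = x^3 + x^2 + 6·x + 3, leaving 5·x^2 + 5·x + 4 (coefficients mod 7)
The degree is now < 3, so this is the remainder. Hence a · b ≡ 5·x^2 + 5·x + 4 in F_7[x]/(f).

Final answer: a · b ≡ 5·x^2 + 5·x + 4 (mod f(x))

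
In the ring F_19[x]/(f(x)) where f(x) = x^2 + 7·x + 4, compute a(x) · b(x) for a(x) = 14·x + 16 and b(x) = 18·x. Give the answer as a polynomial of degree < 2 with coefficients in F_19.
a · b ≡ 6·x + 18 (mod f(x))

Multiply as integer polynomials: a · b = 252·x^2 + 288·x. Reducing coefficients mod 19: a · b ≡ 5·x^2 + 3·x. Now divide by f(x) = x^2 + 7·x + 4 in F_19[x], eliminating the leading term at each step:
  leading term 5·x^2: subtract (5)·f(x) = 5·x^2 + 16·x + 1, leaving 6·x + 18 (coefficients mod 19)
The degree is now < 2, so this is the remainder. Hence a · b ≡ 6·x + 18 in F_19[x]/(f).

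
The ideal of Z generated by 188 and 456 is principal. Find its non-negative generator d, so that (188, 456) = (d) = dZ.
(188, 456) = (4); d = 4

In the PID Z, (a, b) is generated by gcd(a, b). Compute gcd(456, 188) with the extended Euclidean algorithm, tracking rows (r, s, t) with s·456 + t·188 = r:
  row A: (456, 1, 0)   [1·456 + 0·188 = 456]
  row B: (188, 0, 1)   [0·456 + 1·188 = 188]
  456 = 2·188 + 80   → row C = row A − 2·row B = (80, 1, −2)   [check: 1·456 − 2·188 = 80]
  188 = 2·80 + 28   → row D = row B − 2·row C = (28, −2, 5)   [check: −2·456 + 5·188 = 28]
  80 = 2·28 + 24   → row E = row C − 2·row D = (24, 5, −12)   [check: 5·456 − 12·188 = 24]
  28 = 1·24 + 4   → row F = row D − 1·row E = (4, −7, 17)   [check: −7·456 + 17·188 = 4]
  24 = 6·4 + 0   → remainder 0, stop. gcd = 4 (last nonzero row F).
So gcd(188, 456) = 4, with Bézout identity −7·456 + 17·188 = 4. Containment (⊇): the Bézout identity exhibits 4 as an element of (188, 456), giving (4) ⊆ (188, 456). Containment (⊆): since 4 | 188 and 4 | 456 (188 = 4·47, 456 = 4·114), every Z-linear combination of 188 and 456 is divisible by 4, so (188, 456) ⊆ (4). Therefore (188, 456) = (4), d = 4.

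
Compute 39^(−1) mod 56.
39^(−1) ≡ 23 (mod 56)

Apply the extended Euclidean algorithm to (56, 39), tracking rows (r, s, t) with s·56 + t·39 = r. Each division r_prev = q·r_cur + r_new produces the new row as (previous row) − q·(current row):
  row A: (56, 1, 0)   [1·56 + 0·39 = 56]
  row B: (39, 0, 1)   [0·56 + 1·39 = 39]
  56 = 1·39 + 17   → row C = row A − 1·row B = (17, 1, −1)   [check: 1·56 − 1·39 = 17]
  39 = 2·17 + 5   → row D = row B − 2·row C = (5, −2, 3)   [check: −2·56 + 3·39 = 5]
  17 = 3·5 + 2   → row E = row C − 3·row D = (2, 7, −10)   [check: 7·56 − 10·39 = 2]
  5 = 2·2 + 1   → row F = row D − 2·row E = (1, −16, 23)   [check: −16·56 + 23·39 = 1]
  2 = 2·1 + 0   → remainder 0, stop. gcd = 1 (last nonzero row F).
The gcd is 1, so 39 is invertible mod 56. The last nonzero row gives −16·56 + 23·39 = 1, so t = 23. So 39^(−1) ≡ 23 (mod 56). Verify: 39 · 23 = 897 ≡ 1 (mod 56). ✓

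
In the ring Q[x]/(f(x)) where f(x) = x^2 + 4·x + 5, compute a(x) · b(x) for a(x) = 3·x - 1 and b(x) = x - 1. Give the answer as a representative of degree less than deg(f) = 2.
First multiply in Q[x] without reducing: a · b = 3·x^2 - 4·x + 1. Now divide by f(x) = x^2 + 4·x + 5, eliminating the leading term at each step:
  leading term 3·x^2: subtract (3)·f(x) = 3·x^2 + 12·x + 15, leaving -16·x - 14
The degree is now < 2, so this is the remainder. Hence a · b ≡ -16·x - 14 in Q[x]/(f).

Final answer: a · b ≡ -16·x - 14 (mod f(x))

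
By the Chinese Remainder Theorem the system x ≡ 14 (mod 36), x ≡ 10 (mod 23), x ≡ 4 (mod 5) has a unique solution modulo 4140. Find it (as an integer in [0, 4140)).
The moduli 36, 23, 5 are pairwise coprime, so by the CRT there is a unique solution mod 36·23·5 = 4140.
Solve by successive substitution. Start with x ≡ 14 (mod 36).
  Combine with x ≡ 10 (mod 23): write x = 14 + 36·t and require 14 + 36·t ≡ 10 (mod 23), i.e. 36·t ≡ 10 − 14 ≡ 19 (mod 23). Since 36^(−1) ≡ 16 (mod 23) (36 ≡ 13 (mod 23)), t ≡ 16·19 ≡ 5 (mod 23). So x ≡ 14 + 36·5 = 194 (mod 828).
  Combine with x ≡ 4 (mod 5): write x = 194 + 828·t and require 194 + 828·t ≡ 4 (mod 5), i.e. 828·t ≡ 4 − 194 ≡ 0 (mod 5). Since 828^(−1) ≡ 2 (mod 5) (828 ≡ 3 (mod 5)), t ≡ 2·0 ≡ 0 (mod 5). So x ≡ 194 + 828·0 = 194 (mod 4140).
Unique solution in [0, 4140): x = 194.

Final answer: x ≡ 194 (mod 4140); the representative in [0, 4140) is 194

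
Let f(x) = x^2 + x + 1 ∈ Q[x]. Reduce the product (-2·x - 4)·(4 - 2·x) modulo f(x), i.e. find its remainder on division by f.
First multiply in Q[x] without reducing: a · b = 4·x^2 - 16. Now divide by f(x) = x^2 + x + 1, eliminating the leading term at each step:
  leading term 4·x^2: subtract (4)·f(x) = 4·x^2 + 4·x + 4, leaving -4·x - 20
The degree is now < 2, so this is the remainder. Hence a · b ≡ -4·x - 20 in Q[x]/(f).

Final answer: a · b ≡ -4·x - 20 (mod f(x))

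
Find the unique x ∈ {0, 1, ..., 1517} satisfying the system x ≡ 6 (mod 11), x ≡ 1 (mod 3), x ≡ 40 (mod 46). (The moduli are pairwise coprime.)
x ≡ 1282 (mod 1518); the representative in [0, 1518) is 1282

The moduli 11, 3, 46 are pairwise coprime, so by the CRT there is a unique solution mod 11·3·46 = 1518.
Solve by successive substitution. Start with x ≡ 6 (mod 11).
  Combine with x ≡ 1 (mod 3): write x = 6 + 11·t and require 6 + 11·t ≡ 1 (mod 3), i.e. 11·t ≡ 1 − 6 ≡ 1 (mod 3). Since 11^(−1) ≡ 2 (mod 3) (11 ≡ 2 (mod 3)), t ≡ 2·1 ≡ 2 (mod 3). So x ≡ 6 + 11·2 = 28 (mod 33).
  Combine with x ≡ 40 (mod 46): write x = 28 + 33·t and require 28 + 33·t ≡ 40 (mod 46), i.e. 33·t ≡ 40 − 28 ≡ 12 (mod 46). Since 33^(−1) ≡ 7 (mod 46), t ≡ 7·12 ≡ 38 (mod 46). So x ≡ 28 + 33·38 = 1282 (mod 1518).
Unique solution in [0, 1518): x = 1282.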